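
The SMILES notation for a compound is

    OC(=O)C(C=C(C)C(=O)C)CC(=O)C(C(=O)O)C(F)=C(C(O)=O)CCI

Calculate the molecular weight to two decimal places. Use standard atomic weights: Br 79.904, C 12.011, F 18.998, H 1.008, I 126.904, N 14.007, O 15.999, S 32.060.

First, the molecular formula is C16H18FIO8 (counting implicit H from valence).
  C: 16 × 12.011 = 192.176
  F: 1 × 18.998 = 18.998
  H: 18 × 1.008 = 18.144
  I: 1 × 126.904 = 126.904
  O: 8 × 15.999 = 127.992
Sum: 16×12.011 + 1×18.998 + 18×1.008 + 1×126.904 + 8×15.999 = 484.214 → 484.21 g/mol.

484.21 g/mol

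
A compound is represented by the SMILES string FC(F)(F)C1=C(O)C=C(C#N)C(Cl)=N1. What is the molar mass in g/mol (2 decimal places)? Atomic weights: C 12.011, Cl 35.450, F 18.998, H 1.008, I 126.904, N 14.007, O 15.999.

222.55 g/mol

First, the molecular formula is C7H2ClF3N2O (counting implicit H from valence).
  C: 7 × 12.011 = 84.077
  Cl: 1 × 35.450 = 35.450
  F: 3 × 18.998 = 56.994
  H: 2 × 1.008 = 2.016
  N: 2 × 14.007 = 28.014
  O: 1 × 15.999 = 15.999
Sum: 7×12.011 + 1×35.450 + 3×18.998 + 2×1.008 + 2×14.007 + 1×15.999 = 222.550 → 222.55 g/mol.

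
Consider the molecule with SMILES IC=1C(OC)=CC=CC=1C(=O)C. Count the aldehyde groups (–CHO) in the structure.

0

Scan the SMILES for the aldehyde motif — none present.
Groups that are present: 1 ether, 1 ketone.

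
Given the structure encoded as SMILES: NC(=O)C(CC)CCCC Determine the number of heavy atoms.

10

Every atom symbol written in the SMILES (organic subset) is one heavy atom; implicit H are not written.
Heavy atoms by element → C:8, N:1, O:1.
Total: 10.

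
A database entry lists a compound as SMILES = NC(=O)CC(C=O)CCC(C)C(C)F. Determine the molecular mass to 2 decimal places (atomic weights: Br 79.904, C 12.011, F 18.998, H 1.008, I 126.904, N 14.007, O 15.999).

First, the molecular formula is C10H18FNO2 (counting implicit H from valence).
  C: 10 × 12.011 = 120.110
  F: 1 × 18.998 = 18.998
  H: 18 × 1.008 = 18.144
  N: 1 × 14.007 = 14.007
  O: 2 × 15.999 = 31.998
Sum: 10×12.011 + 1×18.998 + 18×1.008 + 1×14.007 + 2×15.999 = 203.257 → 203.26 g/mol.

203.26 g/mol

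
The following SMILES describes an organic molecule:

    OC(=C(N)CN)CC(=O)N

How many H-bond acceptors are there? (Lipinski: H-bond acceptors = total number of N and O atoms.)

N atoms: 3; O atoms: 2.
Lipinski HBA = 3 + 2 = 5.

5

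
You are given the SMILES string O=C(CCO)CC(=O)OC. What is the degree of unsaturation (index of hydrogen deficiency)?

Molecular formula: C6H10O4.
DoU = (2C + 2 + N − H − X) / 2, where X is the halogen count and O/S are ignored.
    = (2·6 + 2 + 0 − 10 − 0) / 2 = 4 / 2 = 2.

2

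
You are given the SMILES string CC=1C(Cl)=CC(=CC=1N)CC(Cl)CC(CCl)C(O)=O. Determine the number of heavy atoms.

19

Every atom symbol written in the SMILES (organic subset) is one heavy atom; implicit H are not written.
Heavy atoms by element → C:13, Cl:3, N:1, O:2.
Total: 19.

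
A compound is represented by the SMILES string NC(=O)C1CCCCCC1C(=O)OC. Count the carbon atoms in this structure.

10

Count every carbon token in the SMILES (each C, including those in ring-closure positions and inside branches).
Carbon count: 10.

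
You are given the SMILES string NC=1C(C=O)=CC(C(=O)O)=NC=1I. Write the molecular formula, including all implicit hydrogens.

Walk through each heavy atom and fill implicit hydrogens from standard valence (C 4, N 3, O 2, S 2, halogen 1):
  atom 1: N, bond orders sum to 1 (valence 3) → 2 H
  atom 2: C, bond orders sum to 4 (valence 4) → 0 H
  atom 3: C, bond orders sum to 4 (valence 4) → 0 H
  atom 4: C, bond orders sum to 3 (valence 4) → 1 H
  atom 5: O, bond orders sum to 2 (valence 2) → 0 H
  atom 6: C, bond orders sum to 3 (valence 4) → 1 H
  atom 7: C, bond orders sum to 4 (valence 4) → 0 H
  atom 8: C, bond orders sum to 4 (valence 4) → 0 H
  atom 9: O, bond orders sum to 2 (valence 2) → 0 H
  atom 10: O, bond orders sum to 1 (valence 2) → 1 H
  atom 11: N, bond orders sum to 3 (valence 3) → 0 H
  atom 12: C, bond orders sum to 4 (valence 4) → 0 H
  atom 13: I (halogen, monovalent) → 0 H
Totals → C:7, H:5, I:1, N:2, O:3.

C7H5IN2O3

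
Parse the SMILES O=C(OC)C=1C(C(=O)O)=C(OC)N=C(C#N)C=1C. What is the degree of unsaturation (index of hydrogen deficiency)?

8

Molecular formula: C11H10N2O5.
DoU = (2C + 2 + N − H − X) / 2, where X is the halogen count and O/S are ignored.
    = (2·11 + 2 + 2 − 10 − 0) / 2 = 16 / 2 = 8.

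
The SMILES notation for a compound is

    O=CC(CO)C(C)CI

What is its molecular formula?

C6H11IO2

Walk through each heavy atom and fill implicit hydrogens from standard valence (C 4, N 3, O 2, S 2, halogen 1):
  atom 1: O, bond orders sum to 2 (valence 2) → 0 H
  atom 2: C, bond orders sum to 3 (valence 4) → 1 H
  atom 3: C, bond orders sum to 3 (valence 4) → 1 H
  atom 4: C, bond orders sum to 2 (valence 4) → 2 H
  atom 5: O, bond orders sum to 1 (valence 2) → 1 H
  atom 6: C, bond orders sum to 3 (valence 4) → 1 H
  atom 7: C, bond orders sum to 1 (valence 4) → 3 H
  atom 8: C, bond orders sum to 2 (valence 4) → 2 H
  atom 9: I (halogen, monovalent) → 0 H
Totals → C:6, H:11, I:1, O:2.
In Hill order: C6H11IO2.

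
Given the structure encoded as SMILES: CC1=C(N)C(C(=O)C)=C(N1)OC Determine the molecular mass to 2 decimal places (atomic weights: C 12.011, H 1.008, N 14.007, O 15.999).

First, the molecular formula is C8H12N2O2 (counting implicit H from valence).
  C: 8 × 12.011 = 96.088
  H: 12 × 1.008 = 12.096
  N: 2 × 14.007 = 28.014
  O: 2 × 15.999 = 31.998
Sum: 8×12.011 + 12×1.008 + 2×14.007 + 2×15.999 = 168.196 → 168.20 g/mol.

168.20 g/mol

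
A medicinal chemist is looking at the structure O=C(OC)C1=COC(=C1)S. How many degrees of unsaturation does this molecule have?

4

Molecular formula: C6H6O3S.
DoU = (2C + 2 + N − H − X) / 2, where X is the halogen count and O/S are ignored.
    = (2·6 + 2 + 0 − 6 − 0) / 2 = 8 / 2 = 4.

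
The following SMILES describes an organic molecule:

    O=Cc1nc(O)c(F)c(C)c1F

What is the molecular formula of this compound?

C7H5F2NO2

Walk through each heavy atom and fill implicit hydrogens from standard valence (C 4, N 3, O 2, S 2, halogen 1); for lowercase aromatic atoms, an aromatic c carries 1 H when it has two neighbours and 0 H with three, and aromatic n carries 0 H:
  atom 1: O, bond orders sum to 2 (valence 2) → 0 H
  atom 2: C, bond orders sum to 3 (valence 4) → 1 H
  atom 3: aromatic c, 3 neighbours → 0 H
  atom 4: aromatic n, 2 neighbours → 0 H
  atom 5: aromatic c, 3 neighbours → 0 H
  atom 6: O, bond orders sum to 1 (valence 2) → 1 H
  atom 7: aromatic c, 3 neighbours → 0 H
  atom 8: F (halogen, monovalent) → 0 H
  atom 9: aromatic c, 3 neighbours → 0 H
  atom 10: C, bond orders sum to 1 (valence 4) → 3 H
  atom 11: aromatic c, 3 neighbours → 0 H
  atom 12: F (halogen, monovalent) → 0 H
Totals → C:7, H:5, F:2, N:1, O:2.
In Hill order: C7H5F2NO2.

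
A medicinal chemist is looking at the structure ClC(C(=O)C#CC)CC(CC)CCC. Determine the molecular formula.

C12H19ClO

Walk through each heavy atom and fill implicit hydrogens from standard valence (C 4, N 3, O 2, S 2, halogen 1):
  atom 1: Cl (halogen, monovalent) → 0 H
  atom 2: C, bond orders sum to 3 (valence 4) → 1 H
  atom 3: C, bond orders sum to 4 (valence 4) → 0 H
  atom 4: O, bond orders sum to 2 (valence 2) → 0 H
  atom 5: C, bond orders sum to 4 (valence 4) → 0 H
  atom 6: C, bond orders sum to 4 (valence 4) → 0 H
  atom 7: C, bond orders sum to 1 (valence 4) → 3 H
  atom 8: C, bond orders sum to 2 (valence 4) → 2 H
  atom 9: C, bond orders sum to 3 (valence 4) → 1 H
  atom 10: C, bond orders sum to 2 (valence 4) → 2 H
  atom 11: C, bond orders sum to 1 (valence 4) → 3 H
  atom 12: C, bond orders sum to 2 (valence 4) → 2 H
  atom 13: C, bond orders sum to 2 (valence 4) → 2 H
  atom 14: C, bond orders sum to 1 (valence 4) → 3 H
Totals → C:12, H:19, Cl:1, O:1.
In Hill order: C12H19ClO.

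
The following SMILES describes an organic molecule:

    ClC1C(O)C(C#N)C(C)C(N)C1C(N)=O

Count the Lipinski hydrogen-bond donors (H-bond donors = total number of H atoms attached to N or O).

Donors: find every N or O and count the H atoms it carries.
  atom 4 (O): bond orders sum to 1 → 1 H
  atom 7 (N): bond orders sum to 3 → 0 H
  atom 11 (N): bond orders sum to 1 → 2 H
  atom 14 (N): bond orders sum to 1 → 2 H
  atom 15 (O): bond orders sum to 2 → 0 H
Lipinski HBD = 5.

5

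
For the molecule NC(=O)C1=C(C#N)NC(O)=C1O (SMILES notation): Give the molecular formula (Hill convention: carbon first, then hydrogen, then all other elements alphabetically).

Walk through each heavy atom and fill implicit hydrogens from standard valence (C 4, N 3, O 2, S 2, halogen 1):
  atom 1: N, bond orders sum to 1 (valence 3) → 2 H
  atom 2: C, bond orders sum to 4 (valence 4) → 0 H
  atom 3: O, bond orders sum to 2 (valence 2) → 0 H
  atom 4: C, bond orders sum to 4 (valence 4) → 0 H
  atom 5: C, bond orders sum to 4 (valence 4) → 0 H
  atom 6: C, bond orders sum to 4 (valence 4) → 0 H
  atom 7: N, bond orders sum to 3 (valence 3) → 0 H
  atom 8: N, bond orders sum to 2 (valence 3) → 1 H
  atom 9: C, bond orders sum to 4 (valence 4) → 0 H
  atom 10: O, bond orders sum to 1 (valence 2) → 1 H
  atom 11: C, bond orders sum to 4 (valence 4) → 0 H
  atom 12: O, bond orders sum to 1 (valence 2) → 1 H
Totals → C:6, H:5, N:3, O:3.

C6H5N3O3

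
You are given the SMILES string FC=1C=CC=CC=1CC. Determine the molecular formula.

C8H9F

Walk through each heavy atom and fill implicit hydrogens from standard valence (C 4, N 3, O 2, S 2, halogen 1):
  atom 1: F (halogen, monovalent) → 0 H
  atom 2: C, bond orders sum to 4 (valence 4) → 0 H
  atom 3: C, bond orders sum to 3 (valence 4) → 1 H
  atom 4: C, bond orders sum to 3 (valence 4) → 1 H
  atom 5: C, bond orders sum to 3 (valence 4) → 1 H
  atom 6: C, bond orders sum to 3 (valence 4) → 1 H
  atom 7: C, bond orders sum to 4 (valence 4) → 0 H
  atom 8: C, bond orders sum to 2 (valence 4) → 2 H
  atom 9: C, bond orders sum to 1 (valence 4) → 3 H
Totals → C:8, H:9, F:1.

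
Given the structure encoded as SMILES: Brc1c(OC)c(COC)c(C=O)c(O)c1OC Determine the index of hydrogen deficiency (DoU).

5

Molecular formula: C11H13BrO5.
DoU = (2C + 2 + N − H − X) / 2, where X is the halogen count and O/S are ignored.
    = (2·11 + 2 + 0 − 13 − 1) / 2 = 10 / 2 = 5.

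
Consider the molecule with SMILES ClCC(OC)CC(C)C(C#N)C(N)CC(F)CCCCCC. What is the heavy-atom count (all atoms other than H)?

22

Every atom symbol written in the SMILES (organic subset) is one heavy atom; implicit H are not written.
Heavy atoms by element → C:17, Cl:1, F:1, N:2, O:1.
Total: 22.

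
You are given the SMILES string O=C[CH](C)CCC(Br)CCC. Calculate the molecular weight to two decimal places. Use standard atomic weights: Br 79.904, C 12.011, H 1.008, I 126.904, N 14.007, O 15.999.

221.14 g/mol

First, the molecular formula is C9H17BrO (counting implicit H from valence).
  Br: 1 × 79.904 = 79.904
  C: 9 × 12.011 = 108.099
  H: 17 × 1.008 = 17.136
  O: 1 × 15.999 = 15.999
Sum: 1×79.904 + 9×12.011 + 17×1.008 + 1×15.999 = 221.138 → 221.14 g/mol.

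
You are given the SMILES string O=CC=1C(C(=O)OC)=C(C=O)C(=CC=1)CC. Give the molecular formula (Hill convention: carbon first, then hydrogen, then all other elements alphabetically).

C12H12O4

Walk through each heavy atom and fill implicit hydrogens from standard valence (C 4, N 3, O 2, S 2, halogen 1):
  atom 1: O, bond orders sum to 2 (valence 2) → 0 H
  atom 2: C, bond orders sum to 3 (valence 4) → 1 H
  atom 3: C, bond orders sum to 4 (valence 4) → 0 H
  atom 4: C, bond orders sum to 4 (valence 4) → 0 H
  atom 5: C, bond orders sum to 4 (valence 4) → 0 H
  atom 6: O, bond orders sum to 2 (valence 2) → 0 H
  atom 7: O, bond orders sum to 2 (valence 2) → 0 H
  atom 8: C, bond orders sum to 1 (valence 4) → 3 H
  atom 9: C, bond orders sum to 4 (valence 4) → 0 H
  atom 10: C, bond orders sum to 3 (valence 4) → 1 H
  atom 11: O, bond orders sum to 2 (valence 2) → 0 H
  atom 12: C, bond orders sum to 4 (valence 4) → 0 H
  atom 13: C, bond orders sum to 3 (valence 4) → 1 H
  atom 14: C, bond orders sum to 3 (valence 4) → 1 H
  atom 15: C, bond orders sum to 2 (valence 4) → 2 H
  atom 16: C, bond orders sum to 1 (valence 4) → 3 H
Totals → C:12, H:12, O:4.
In Hill order: C12H12O4.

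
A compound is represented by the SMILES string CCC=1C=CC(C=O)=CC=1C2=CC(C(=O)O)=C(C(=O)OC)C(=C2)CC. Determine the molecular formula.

C20H20O5

Walk through each heavy atom and fill implicit hydrogens from standard valence (C 4, N 3, O 2, S 2, halogen 1):
  atom 1: C, bond orders sum to 1 (valence 4) → 3 H
  atom 2: C, bond orders sum to 2 (valence 4) → 2 H
  atom 3: C, bond orders sum to 4 (valence 4) → 0 H
  atom 4: C, bond orders sum to 3 (valence 4) → 1 H
  atom 5: C, bond orders sum to 3 (valence 4) → 1 H
  atom 6: C, bond orders sum to 4 (valence 4) → 0 H
  atom 7: C, bond orders sum to 3 (valence 4) → 1 H
  atom 8: O, bond orders sum to 2 (valence 2) → 0 H
  atom 9: C, bond orders sum to 3 (valence 4) → 1 H
  atom 10: C, bond orders sum to 4 (valence 4) → 0 H
  atom 11: C, bond orders sum to 4 (valence 4) → 0 H
  atom 12: C, bond orders sum to 3 (valence 4) → 1 H
  atom 13: C, bond orders sum to 4 (valence 4) → 0 H
  atom 14: C, bond orders sum to 4 (valence 4) → 0 H
  atom 15: O, bond orders sum to 2 (valence 2) → 0 H
  atom 16: O, bond orders sum to 1 (valence 2) → 1 H
  atom 17: C, bond orders sum to 4 (valence 4) → 0 H
  atom 18: C, bond orders sum to 4 (valence 4) → 0 H
  atom 19: O, bond orders sum to 2 (valence 2) → 0 H
  atom 20: O, bond orders sum to 2 (valence 2) → 0 H
  atom 21: C, bond orders sum to 1 (valence 4) → 3 H
  atom 22: C, bond orders sum to 4 (valence 4) → 0 H
  atom 23: C, bond orders sum to 3 (valence 4) → 1 H
  atom 24: C, bond orders sum to 2 (valence 4) → 2 H
  atom 25: C, bond orders sum to 1 (valence 4) → 3 H
Totals → C:20, H:20, O:5.
In Hill order: C20H20O5.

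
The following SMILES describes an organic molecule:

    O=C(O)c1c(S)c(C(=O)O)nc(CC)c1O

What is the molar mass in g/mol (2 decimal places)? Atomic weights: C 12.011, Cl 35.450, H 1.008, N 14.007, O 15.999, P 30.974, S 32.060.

First, the molecular formula is C9H9NO5S (counting implicit H from valence).
  C: 9 × 12.011 = 108.099
  H: 9 × 1.008 = 9.072
  N: 1 × 14.007 = 14.007
  O: 5 × 15.999 = 79.995
  S: 1 × 32.060 = 32.060
Sum: 9×12.011 + 9×1.008 + 1×14.007 + 5×15.999 + 1×32.060 = 243.233 → 243.23 g/mol.

243.23 g/mol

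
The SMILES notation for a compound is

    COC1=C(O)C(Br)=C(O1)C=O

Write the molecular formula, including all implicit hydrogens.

Walk through each heavy atom and fill implicit hydrogens from standard valence (C 4, N 3, O 2, S 2, halogen 1):
  atom 1: C, bond orders sum to 1 (valence 4) → 3 H
  atom 2: O, bond orders sum to 2 (valence 2) → 0 H
  atom 3: C, bond orders sum to 4 (valence 4) → 0 H
  atom 4: C, bond orders sum to 4 (valence 4) → 0 H
  atom 5: O, bond orders sum to 1 (valence 2) → 1 H
  atom 6: C, bond orders sum to 4 (valence 4) → 0 H
  atom 7: Br (halogen, monovalent) → 0 H
  atom 8: C, bond orders sum to 4 (valence 4) → 0 H
  atom 9: O, bond orders sum to 2 (valence 2) → 0 H
  atom 10: C, bond orders sum to 3 (valence 4) → 1 H
  atom 11: O, bond orders sum to 2 (valence 2) → 0 H
Totals → C:6, H:5, Br:1, O:4.

C6H5BrO4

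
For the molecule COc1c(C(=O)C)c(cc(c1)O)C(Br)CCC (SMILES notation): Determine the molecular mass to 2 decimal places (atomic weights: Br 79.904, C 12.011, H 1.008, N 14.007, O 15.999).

First, the molecular formula is C13H17BrO3 (counting implicit H from valence).
  Br: 1 × 79.904 = 79.904
  C: 13 × 12.011 = 156.143
  H: 17 × 1.008 = 17.136
  O: 3 × 15.999 = 47.997
Sum: 1×79.904 + 13×12.011 + 17×1.008 + 3×15.999 = 301.180 → 301.18 g/mol.

301.18 g/mol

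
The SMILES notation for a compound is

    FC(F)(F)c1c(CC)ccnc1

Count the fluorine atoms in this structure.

Scan the SMILES for F atoms (remember two-letter symbols like Cl and Br are single atoms).
Fluorine count: 3.

3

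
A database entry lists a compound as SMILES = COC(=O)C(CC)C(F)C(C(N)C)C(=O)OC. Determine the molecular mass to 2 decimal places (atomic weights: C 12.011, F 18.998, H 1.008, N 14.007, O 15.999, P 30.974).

First, the molecular formula is C11H20FNO4 (counting implicit H from valence).
  C: 11 × 12.011 = 132.121
  F: 1 × 18.998 = 18.998
  H: 20 × 1.008 = 20.160
  N: 1 × 14.007 = 14.007
  O: 4 × 15.999 = 63.996
Sum: 11×12.011 + 1×18.998 + 20×1.008 + 1×14.007 + 4×15.999 = 249.282 → 249.28 g/mol.

249.28 g/mol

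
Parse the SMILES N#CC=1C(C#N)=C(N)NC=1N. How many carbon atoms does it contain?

Count every carbon token in the SMILES (each C, including those in ring-closure positions and inside branches).
Carbon count: 6.

6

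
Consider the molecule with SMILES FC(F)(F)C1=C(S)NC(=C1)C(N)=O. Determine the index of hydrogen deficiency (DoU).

4

Molecular formula: C6H5F3N2OS.
DoU = (2C + 2 + N − H − X) / 2, where X is the halogen count and O/S are ignored.
    = (2·6 + 2 + 2 − 5 − 3) / 2 = 8 / 2 = 4.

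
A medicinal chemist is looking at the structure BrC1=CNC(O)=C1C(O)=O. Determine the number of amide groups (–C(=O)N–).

Scan the SMILES for the amide motif — none present.
Groups that are present: 1 carboxylic acid, 1 hydroxyl.

0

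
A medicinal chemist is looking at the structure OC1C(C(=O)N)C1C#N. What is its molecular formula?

C5H6N2O2

Walk through each heavy atom and fill implicit hydrogens from standard valence (C 4, N 3, O 2, S 2, halogen 1):
  atom 1: O, bond orders sum to 1 (valence 2) → 1 H
  atom 2: C, bond orders sum to 3 (valence 4) → 1 H
  atom 3: C, bond orders sum to 3 (valence 4) → 1 H
  atom 4: C, bond orders sum to 4 (valence 4) → 0 H
  atom 5: O, bond orders sum to 2 (valence 2) → 0 H
  atom 6: N, bond orders sum to 1 (valence 3) → 2 H
  atom 7: C, bond orders sum to 3 (valence 4) → 1 H
  atom 8: C, bond orders sum to 4 (valence 4) → 0 H
  atom 9: N, bond orders sum to 3 (valence 3) → 0 H
Totals → C:5, H:6, N:2, O:2.
In Hill order: C5H6N2O2.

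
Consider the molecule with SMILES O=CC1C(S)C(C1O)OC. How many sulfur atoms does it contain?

1

Scan the SMILES for S atoms (remember two-letter symbols like Cl and Br are single atoms).
Sulfur count: 1.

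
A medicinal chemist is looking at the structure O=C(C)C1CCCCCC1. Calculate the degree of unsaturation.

2

Degree of unsaturation = (number of rings) + (number of π bonds).
Ring closures in the SMILES: 1.
π bonds: 1 double bond (each 1 DoU) → 1 DoU from unsaturation.
Total DoU = 1 + 1 = 2.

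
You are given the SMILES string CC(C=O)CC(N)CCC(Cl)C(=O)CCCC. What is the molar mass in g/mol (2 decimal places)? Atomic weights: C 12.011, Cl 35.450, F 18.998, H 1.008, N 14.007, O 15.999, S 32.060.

261.79 g/mol

First, the molecular formula is C13H24ClNO2 (counting implicit H from valence).
  C: 13 × 12.011 = 156.143
  Cl: 1 × 35.450 = 35.450
  H: 24 × 1.008 = 24.192
  N: 1 × 14.007 = 14.007
  O: 2 × 15.999 = 31.998
Sum: 13×12.011 + 1×35.450 + 24×1.008 + 1×14.007 + 2×15.999 = 261.790 → 261.79 g/mol.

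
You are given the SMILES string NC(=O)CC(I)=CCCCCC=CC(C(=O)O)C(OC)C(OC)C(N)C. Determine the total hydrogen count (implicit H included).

Walk through each heavy atom and fill implicit hydrogens from standard valence (C 4, N 3, O 2, S 2, halogen 1):
  atom 1: N, bond orders sum to 1 (valence 3) → 2 H
  atom 2: C, bond orders sum to 4 (valence 4) → 0 H
  atom 3: O, bond orders sum to 2 (valence 2) → 0 H
  atom 4: C, bond orders sum to 2 (valence 4) → 2 H
  atom 5: C, bond orders sum to 4 (valence 4) → 0 H
  atom 6: I (halogen, monovalent) → 0 H
  atom 7: C, bond orders sum to 3 (valence 4) → 1 H
  atom 8: C, bond orders sum to 2 (valence 4) → 2 H
  atom 9: C, bond orders sum to 2 (valence 4) → 2 H
  atom 10: C, bond orders sum to 2 (valence 4) → 2 H
  atom 11: C, bond orders sum to 2 (valence 4) → 2 H
  atom 12: C, bond orders sum to 3 (valence 4) → 1 H
  atom 13: C, bond orders sum to 3 (valence 4) → 1 H
  atom 14: C, bond orders sum to 3 (valence 4) → 1 H
  atom 15: C, bond orders sum to 4 (valence 4) → 0 H
  atom 16: O, bond orders sum to 2 (valence 2) → 0 H
  atom 17: O, bond orders sum to 1 (valence 2) → 1 H
  atom 18: C, bond orders sum to 3 (valence 4) → 1 H
  atom 19: O, bond orders sum to 2 (valence 2) → 0 H
  atom 20: C, bond orders sum to 1 (valence 4) → 3 H
  atom 21: C, bond orders sum to 3 (valence 4) → 1 H
  atom 22: O, bond orders sum to 2 (valence 2) → 0 H
  atom 23: C, bond orders sum to 1 (valence 4) → 3 H
  atom 24: C, bond orders sum to 3 (valence 4) → 1 H
  atom 25: N, bond orders sum to 1 (valence 3) → 2 H
  atom 26: C, bond orders sum to 1 (valence 4) → 3 H
Total hydrogens: 31.

31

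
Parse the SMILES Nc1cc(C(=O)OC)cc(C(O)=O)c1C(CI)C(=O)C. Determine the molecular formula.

Walk through each heavy atom and fill implicit hydrogens from standard valence (C 4, N 3, O 2, S 2, halogen 1); for lowercase aromatic atoms, an aromatic c carries 1 H when it has two neighbours and 0 H with three, and aromatic n carries 0 H:
  atom 1: N, bond orders sum to 1 (valence 3) → 2 H
  atom 2: aromatic c, 3 neighbours → 0 H
  atom 3: aromatic c, 2 neighbours → 1 H
  atom 4: aromatic c, 3 neighbours → 0 H
  atom 5: C, bond orders sum to 4 (valence 4) → 0 H
  atom 6: O, bond orders sum to 2 (valence 2) → 0 H
  atom 7: O, bond orders sum to 2 (valence 2) → 0 H
  atom 8: C, bond orders sum to 1 (valence 4) → 3 H
  atom 9: aromatic c, 2 neighbours → 1 H
  atom 10: aromatic c, 3 neighbours → 0 H
  atom 11: C, bond orders sum to 4 (valence 4) → 0 H
  atom 12: O, bond orders sum to 1 (valence 2) → 1 H
  atom 13: O, bond orders sum to 2 (valence 2) → 0 H
  atom 14: aromatic c, 3 neighbours → 0 H
  atom 15: C, bond orders sum to 3 (valence 4) → 1 H
  atom 16: C, bond orders sum to 2 (valence 4) → 2 H
  atom 17: I (halogen, monovalent) → 0 H
  atom 18: C, bond orders sum to 4 (valence 4) → 0 H
  atom 19: O, bond orders sum to 2 (valence 2) → 0 H
  atom 20: C, bond orders sum to 1 (valence 4) → 3 H
Totals → C:13, H:14, I:1, N:1, O:5.
In Hill order: C13H14INO5.

C13H14INO5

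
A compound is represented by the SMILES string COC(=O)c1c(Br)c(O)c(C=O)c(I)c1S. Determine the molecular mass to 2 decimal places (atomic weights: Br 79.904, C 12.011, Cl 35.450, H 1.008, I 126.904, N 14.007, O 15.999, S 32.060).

417.01 g/mol

First, the molecular formula is C9H6BrIO4S (counting implicit H from valence).
  Br: 1 × 79.904 = 79.904
  C: 9 × 12.011 = 108.099
  H: 6 × 1.008 = 6.048
  I: 1 × 126.904 = 126.904
  O: 4 × 15.999 = 63.996
  S: 1 × 32.060 = 32.060
Sum: 1×79.904 + 9×12.011 + 6×1.008 + 1×126.904 + 4×15.999 + 1×32.060 = 417.011 → 417.01 g/mol.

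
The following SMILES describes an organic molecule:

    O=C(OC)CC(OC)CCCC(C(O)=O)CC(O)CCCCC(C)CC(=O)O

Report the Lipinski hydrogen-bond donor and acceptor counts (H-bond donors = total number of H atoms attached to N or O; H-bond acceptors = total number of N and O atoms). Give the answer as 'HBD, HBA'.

Donors: find every N or O and count the H atoms it carries.
  atom 1 (O): bond orders sum to 2 → 0 H
  atom 3 (O): bond orders sum to 2 → 0 H
  atom 7 (O): bond orders sum to 2 → 0 H
  atom 14 (O): bond orders sum to 1 → 1 H
  atom 15 (O): bond orders sum to 2 → 0 H
  atom 18 (O): bond orders sum to 1 → 1 H
  atom 27 (O): bond orders sum to 2 → 0 H
  atom 28 (O): bond orders sum to 1 → 1 H
Lipinski HBD = 3.
Acceptors: N atoms = 0, O atoms = 8 → HBA = 8.

3, 8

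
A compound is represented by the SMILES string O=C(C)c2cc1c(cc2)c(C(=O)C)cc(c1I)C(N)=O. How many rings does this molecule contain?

In SMILES, each pair of matching ring-closure digits denotes one ring-closing bond; the number of such bonds equals the number of independent rings.
Ring-closure bonds here: 2.

2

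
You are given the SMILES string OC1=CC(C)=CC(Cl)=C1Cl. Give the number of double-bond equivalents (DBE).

4

Molecular formula: C7H6Cl2O.
DoU = (2C + 2 + N − H − X) / 2, where X is the halogen count and O/S are ignored.
    = (2·7 + 2 + 0 − 6 − 2) / 2 = 8 / 2 = 4.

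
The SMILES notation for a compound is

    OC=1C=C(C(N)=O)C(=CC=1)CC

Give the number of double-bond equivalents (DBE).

Molecular formula: C9H11NO2.
DoU = (2C + 2 + N − H − X) / 2, where X is the halogen count and O/S are ignored.
    = (2·9 + 2 + 1 − 11 − 0) / 2 = 10 / 2 = 5.

5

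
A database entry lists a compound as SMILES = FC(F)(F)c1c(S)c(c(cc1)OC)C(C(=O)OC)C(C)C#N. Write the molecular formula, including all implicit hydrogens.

Walk through each heavy atom and fill implicit hydrogens from standard valence (C 4, N 3, O 2, S 2, halogen 1); for lowercase aromatic atoms, an aromatic c carries 1 H when it has two neighbours and 0 H with three, and aromatic n carries 0 H:
  atom 1: F (halogen, monovalent) → 0 H
  atom 2: C, bond orders sum to 4 (valence 4) → 0 H
  atom 3: F (halogen, monovalent) → 0 H
  atom 4: F (halogen, monovalent) → 0 H
  atom 5: aromatic c, 3 neighbours → 0 H
  atom 6: aromatic c, 3 neighbours → 0 H
  atom 7: S, bond orders sum to 1 (valence 2) → 1 H
  atom 8: aromatic c, 3 neighbours → 0 H
  atom 9: aromatic c, 3 neighbours → 0 H
  atom 10: aromatic c, 2 neighbours → 1 H
  atom 11: aromatic c, 2 neighbours → 1 H
  atom 12: O, bond orders sum to 2 (valence 2) → 0 H
  atom 13: C, bond orders sum to 1 (valence 4) → 3 H
  atom 14: C, bond orders sum to 3 (valence 4) → 1 H
  atom 15: C, bond orders sum to 4 (valence 4) → 0 H
  atom 16: O, bond orders sum to 2 (valence 2) → 0 H
  atom 17: O, bond orders sum to 2 (valence 2) → 0 H
  atom 18: C, bond orders sum to 1 (valence 4) → 3 H
  atom 19: C, bond orders sum to 3 (valence 4) → 1 H
  atom 20: C, bond orders sum to 1 (valence 4) → 3 H
  atom 21: C, bond orders sum to 4 (valence 4) → 0 H
  atom 22: N, bond orders sum to 3 (valence 3) → 0 H
Totals → C:14, H:14, F:3, N:1, O:3, S:1.

C14H14F3NO3S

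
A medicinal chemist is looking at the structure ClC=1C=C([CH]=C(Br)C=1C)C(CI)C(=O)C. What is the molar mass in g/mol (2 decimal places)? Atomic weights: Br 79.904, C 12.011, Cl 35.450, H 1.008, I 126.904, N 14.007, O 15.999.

First, the molecular formula is C11H11BrClIO (counting implicit H from valence).
  Br: 1 × 79.904 = 79.904
  C: 11 × 12.011 = 132.121
  Cl: 1 × 35.450 = 35.450
  H: 11 × 1.008 = 11.088
  I: 1 × 126.904 = 126.904
  O: 1 × 15.999 = 15.999
Sum: 1×79.904 + 11×12.011 + 1×35.450 + 11×1.008 + 1×126.904 + 1×15.999 = 401.466 → 401.47 g/mol.

401.47 g/mol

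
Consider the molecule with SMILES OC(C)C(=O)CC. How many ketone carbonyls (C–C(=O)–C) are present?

1

The ketone motif appears at heavy-atom position 4 in the SMILES.
Other groups present: 1 hydroxyl.
Ketone count: 1.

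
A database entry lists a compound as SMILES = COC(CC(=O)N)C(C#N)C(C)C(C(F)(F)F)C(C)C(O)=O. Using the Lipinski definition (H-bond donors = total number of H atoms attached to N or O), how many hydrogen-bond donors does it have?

3

Donors: find every N or O and count the H atoms it carries.
  atom 2 (O): bond orders sum to 2 → 0 H
  atom 6 (O): bond orders sum to 2 → 0 H
  atom 7 (N): bond orders sum to 1 → 2 H
  atom 10 (N): bond orders sum to 3 → 0 H
  atom 21 (O): bond orders sum to 1 → 1 H
  atom 22 (O): bond orders sum to 2 → 0 H
Lipinski HBD = 3.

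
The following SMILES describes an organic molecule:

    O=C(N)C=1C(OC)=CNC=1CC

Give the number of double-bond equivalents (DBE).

Molecular formula: C8H12N2O2.
DoU = (2C + 2 + N − H − X) / 2, where X is the halogen count and O/S are ignored.
    = (2·8 + 2 + 2 − 12 − 0) / 2 = 8 / 2 = 4.

4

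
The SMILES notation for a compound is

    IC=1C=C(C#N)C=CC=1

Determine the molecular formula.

C7H4IN

Walk through each heavy atom and fill implicit hydrogens from standard valence (C 4, N 3, O 2, S 2, halogen 1):
  atom 1: I (halogen, monovalent) → 0 H
  atom 2: C, bond orders sum to 4 (valence 4) → 0 H
  atom 3: C, bond orders sum to 3 (valence 4) → 1 H
  atom 4: C, bond orders sum to 4 (valence 4) → 0 H
  atom 5: C, bond orders sum to 4 (valence 4) → 0 H
  atom 6: N, bond orders sum to 3 (valence 3) → 0 H
  atom 7: C, bond orders sum to 3 (valence 4) → 1 H
  atom 8: C, bond orders sum to 3 (valence 4) → 1 H
  atom 9: C, bond orders sum to 3 (valence 4) → 1 H
Totals → C:7, H:4, I:1, N:1.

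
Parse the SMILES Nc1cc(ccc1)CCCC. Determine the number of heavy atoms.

11

Every atom symbol written in the SMILES (organic subset) is one heavy atom; implicit H are not written.
Heavy atoms by element → C:10, N:1.
Total: 11.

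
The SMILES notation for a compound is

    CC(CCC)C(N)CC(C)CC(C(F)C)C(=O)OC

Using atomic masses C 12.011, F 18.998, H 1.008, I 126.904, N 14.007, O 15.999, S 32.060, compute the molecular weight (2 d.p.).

First, the molecular formula is C15H30FNO2 (counting implicit H from valence).
  C: 15 × 12.011 = 180.165
  F: 1 × 18.998 = 18.998
  H: 30 × 1.008 = 30.240
  N: 1 × 14.007 = 14.007
  O: 2 × 15.999 = 31.998
Sum: 15×12.011 + 1×18.998 + 30×1.008 + 1×14.007 + 2×15.999 = 275.408 → 275.41 g/mol.

275.41 g/mol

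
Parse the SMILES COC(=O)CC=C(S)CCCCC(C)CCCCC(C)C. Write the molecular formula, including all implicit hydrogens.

Walk through each heavy atom and fill implicit hydrogens from standard valence (C 4, N 3, O 2, S 2, halogen 1):
  atom 1: C, bond orders sum to 1 (valence 4) → 3 H
  atom 2: O, bond orders sum to 2 (valence 2) → 0 H
  atom 3: C, bond orders sum to 4 (valence 4) → 0 H
  atom 4: O, bond orders sum to 2 (valence 2) → 0 H
  atom 5: C, bond orders sum to 2 (valence 4) → 2 H
  atom 6: C, bond orders sum to 3 (valence 4) → 1 H
  atom 7: C, bond orders sum to 4 (valence 4) → 0 H
  atom 8: S, bond orders sum to 1 (valence 2) → 1 H
  atom 9: C, bond orders sum to 2 (valence 4) → 2 H
  atom 10: C, bond orders sum to 2 (valence 4) → 2 H
  atom 11: C, bond orders sum to 2 (valence 4) → 2 H
  atom 12: C, bond orders sum to 2 (valence 4) → 2 H
  atom 13: C, bond orders sum to 3 (valence 4) → 1 H
  atom 14: C, bond orders sum to 1 (valence 4) → 3 H
  atom 15: C, bond orders sum to 2 (valence 4) → 2 H
  atom 16: C, bond orders sum to 2 (valence 4) → 2 H
  atom 17: C, bond orders sum to 2 (valence 4) → 2 H
  atom 18: C, bond orders sum to 2 (valence 4) → 2 H
  atom 19: C, bond orders sum to 3 (valence 4) → 1 H
  atom 20: C, bond orders sum to 1 (valence 4) → 3 H
  atom 21: C, bond orders sum to 1 (valence 4) → 3 H
Totals → C:18, H:34, O:2, S:1.
In Hill order: C18H34O2S.

C18H34O2S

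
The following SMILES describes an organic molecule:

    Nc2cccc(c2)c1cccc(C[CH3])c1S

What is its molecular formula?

C14H15NS

Walk through each heavy atom and fill implicit hydrogens from standard valence (C 4, N 3, O 2, S 2, halogen 1); for lowercase aromatic atoms, an aromatic c carries 1 H when it has two neighbours and 0 H with three, and aromatic n carries 0 H:
  atom 1: N, bond orders sum to 1 (valence 3) → 2 H
  atom 2: aromatic c, 3 neighbours → 0 H
  atom 3: aromatic c, 2 neighbours → 1 H
  atom 4: aromatic c, 2 neighbours → 1 H
  atom 5: aromatic c, 2 neighbours → 1 H
  atom 6: aromatic c, 3 neighbours → 0 H
  atom 7: aromatic c, 2 neighbours → 1 H
  atom 8: aromatic c, 3 neighbours → 0 H
  atom 9: aromatic c, 2 neighbours → 1 H
  atom 10: aromatic c, 2 neighbours → 1 H
  atom 11: aromatic c, 2 neighbours → 1 H
  atom 12: aromatic c, 3 neighbours → 0 H
  atom 13: C, bond orders sum to 2 (valence 4) → 2 H
  atom 14: C with explicit H count 3
  atom 15: aromatic c, 3 neighbours → 0 H
  atom 16: S, bond orders sum to 1 (valence 2) → 1 H
Totals → C:14, H:15, N:1, S:1.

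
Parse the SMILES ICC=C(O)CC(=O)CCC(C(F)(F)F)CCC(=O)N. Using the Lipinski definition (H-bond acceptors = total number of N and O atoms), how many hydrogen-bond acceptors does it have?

4

N atoms: 1; O atoms: 3.
Lipinski HBA = 1 + 3 = 4.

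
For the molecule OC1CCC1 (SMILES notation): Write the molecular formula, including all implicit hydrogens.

C4H8O

Walk through each heavy atom and fill implicit hydrogens from standard valence (C 4, N 3, O 2, S 2, halogen 1):
  atom 1: O, bond orders sum to 1 (valence 2) → 1 H
  atom 2: C, bond orders sum to 3 (valence 4) → 1 H
  atom 3: C, bond orders sum to 2 (valence 4) → 2 H
  atom 4: C, bond orders sum to 2 (valence 4) → 2 H
  atom 5: C, bond orders sum to 2 (valence 4) → 2 H
Totals → C:4, H:8, O:1.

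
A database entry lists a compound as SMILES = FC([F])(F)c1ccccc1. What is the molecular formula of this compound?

C7H5F3

Walk through each heavy atom and fill implicit hydrogens from standard valence (C 4, N 3, O 2, S 2, halogen 1); for lowercase aromatic atoms, an aromatic c carries 1 H when it has two neighbours and 0 H with three, and aromatic n carries 0 H:
  atom 1: F (halogen, monovalent) → 0 H
  atom 2: C, bond orders sum to 4 (valence 4) → 0 H
  atom 3: F with explicit H count 0
  atom 4: F (halogen, monovalent) → 0 H
  atom 5: aromatic c, 3 neighbours → 0 H
  atom 6: aromatic c, 2 neighbours → 1 H
  atom 7: aromatic c, 2 neighbours → 1 H
  atom 8: aromatic c, 2 neighbours → 1 H
  atom 9: aromatic c, 2 neighbours → 1 H
  atom 10: aromatic c, 2 neighbours → 1 H
Totals → C:7, H:5, F:3.
In Hill order: C7H5F3.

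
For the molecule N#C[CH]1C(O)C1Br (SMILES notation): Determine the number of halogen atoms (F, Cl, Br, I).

Halogen atoms appear at heavy-atom position 7 (1×Br).
Other groups present: 1 hydroxyl, 1 nitrile.
Halogen count: 1.

1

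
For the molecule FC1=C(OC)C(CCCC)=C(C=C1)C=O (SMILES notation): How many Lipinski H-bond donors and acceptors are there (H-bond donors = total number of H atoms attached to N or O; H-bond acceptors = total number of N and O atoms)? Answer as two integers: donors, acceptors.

Donors: find every N or O and count the H atoms it carries.
  atom 4 (O): bond orders sum to 2 → 0 H
  atom 15 (O): bond orders sum to 2 → 0 H
Lipinski HBD = 0.
Acceptors: N atoms = 0, O atoms = 2 → HBA = 2.

0, 2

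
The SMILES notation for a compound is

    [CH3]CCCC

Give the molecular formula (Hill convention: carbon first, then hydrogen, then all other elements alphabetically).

C5H12

Walk through each heavy atom and fill implicit hydrogens from standard valence (C 4, N 3, O 2, S 2, halogen 1):
  atom 1: C with explicit H count 3
  atom 2: C, bond orders sum to 2 (valence 4) → 2 H
  atom 3: C, bond orders sum to 2 (valence 4) → 2 H
  atom 4: C, bond orders sum to 2 (valence 4) → 2 H
  atom 5: C, bond orders sum to 1 (valence 4) → 3 H
Totals → C:5, H:12.
In Hill order: C5H12.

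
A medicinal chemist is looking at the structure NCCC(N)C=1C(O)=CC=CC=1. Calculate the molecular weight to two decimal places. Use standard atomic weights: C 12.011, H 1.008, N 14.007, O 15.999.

First, the molecular formula is C9H14N2O (counting implicit H from valence).
  C: 9 × 12.011 = 108.099
  H: 14 × 1.008 = 14.112
  N: 2 × 14.007 = 28.014
  O: 1 × 15.999 = 15.999
Sum: 9×12.011 + 14×1.008 + 2×14.007 + 1×15.999 = 166.224 → 166.22 g/mol.

166.22 g/mol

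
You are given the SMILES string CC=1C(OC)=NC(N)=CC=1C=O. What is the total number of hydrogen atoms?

Walk through each heavy atom and fill implicit hydrogens from standard valence (C 4, N 3, O 2, S 2, halogen 1):
  atom 1: C, bond orders sum to 1 (valence 4) → 3 H
  atom 2: C, bond orders sum to 4 (valence 4) → 0 H
  atom 3: C, bond orders sum to 4 (valence 4) → 0 H
  atom 4: O, bond orders sum to 2 (valence 2) → 0 H
  atom 5: C, bond orders sum to 1 (valence 4) → 3 H
  atom 6: N, bond orders sum to 3 (valence 3) → 0 H
  atom 7: C, bond orders sum to 4 (valence 4) → 0 H
  atom 8: N, bond orders sum to 1 (valence 3) → 2 H
  atom 9: C, bond orders sum to 3 (valence 4) → 1 H
  atom 10: C, bond orders sum to 4 (valence 4) → 0 H
  atom 11: C, bond orders sum to 3 (valence 4) → 1 H
  atom 12: O, bond orders sum to 2 (valence 2) → 0 H
Total hydrogens: 10.

10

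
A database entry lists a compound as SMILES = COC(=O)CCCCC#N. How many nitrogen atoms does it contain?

Scan the SMILES for N atoms (remember two-letter symbols like Cl and Br are single atoms).
Nitrogen count: 1.

1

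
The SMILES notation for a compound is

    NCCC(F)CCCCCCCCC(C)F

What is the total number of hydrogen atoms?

Walk through each heavy atom and fill implicit hydrogens from standard valence (C 4, N 3, O 2, S 2, halogen 1):
  atom 1: N, bond orders sum to 1 (valence 3) → 2 H
  atom 2: C, bond orders sum to 2 (valence 4) → 2 H
  atom 3: C, bond orders sum to 2 (valence 4) → 2 H
  atom 4: C, bond orders sum to 3 (valence 4) → 1 H
  atom 5: F (halogen, monovalent) → 0 H
  atom 6: C, bond orders sum to 2 (valence 4) → 2 H
  atom 7: C, bond orders sum to 2 (valence 4) → 2 H
  atom 8: C, bond orders sum to 2 (valence 4) → 2 H
  atom 9: C, bond orders sum to 2 (valence 4) → 2 H
  atom 10: C, bond orders sum to 2 (valence 4) → 2 H
  atom 11: C, bond orders sum to 2 (valence 4) → 2 H
  atom 12: C, bond orders sum to 2 (valence 4) → 2 H
  atom 13: C, bond orders sum to 2 (valence 4) → 2 H
  atom 14: C, bond orders sum to 3 (valence 4) → 1 H
  atom 15: C, bond orders sum to 1 (valence 4) → 3 H
  atom 16: F (halogen, monovalent) → 0 H
Total hydrogens: 27.

27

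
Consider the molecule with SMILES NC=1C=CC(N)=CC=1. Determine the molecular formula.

C6H8N2

Walk through each heavy atom and fill implicit hydrogens from standard valence (C 4, N 3, O 2, S 2, halogen 1):
  atom 1: N, bond orders sum to 1 (valence 3) → 2 H
  atom 2: C, bond orders sum to 4 (valence 4) → 0 H
  atom 3: C, bond orders sum to 3 (valence 4) → 1 H
  atom 4: C, bond orders sum to 3 (valence 4) → 1 H
  atom 5: C, bond orders sum to 4 (valence 4) → 0 H
  atom 6: N, bond orders sum to 1 (valence 3) → 2 H
  atom 7: C, bond orders sum to 3 (valence 4) → 1 H
  atom 8: C, bond orders sum to 3 (valence 4) → 1 H
Totals → C:6, H:8, N:2.
In Hill order: C6H8N2.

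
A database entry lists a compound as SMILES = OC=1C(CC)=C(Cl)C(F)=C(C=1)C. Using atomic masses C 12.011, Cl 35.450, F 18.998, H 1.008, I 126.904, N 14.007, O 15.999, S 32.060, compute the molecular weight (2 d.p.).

First, the molecular formula is C9H10ClFO (counting implicit H from valence).
  C: 9 × 12.011 = 108.099
  Cl: 1 × 35.450 = 35.450
  F: 1 × 18.998 = 18.998
  H: 10 × 1.008 = 10.080
  O: 1 × 15.999 = 15.999
Sum: 9×12.011 + 1×35.450 + 1×18.998 + 10×1.008 + 1×15.999 = 188.626 → 188.63 g/mol.

188.63 g/mol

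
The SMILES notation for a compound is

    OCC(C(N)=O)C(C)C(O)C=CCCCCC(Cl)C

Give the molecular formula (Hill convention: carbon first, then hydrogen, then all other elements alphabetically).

Walk through each heavy atom and fill implicit hydrogens from standard valence (C 4, N 3, O 2, S 2, halogen 1):
  atom 1: O, bond orders sum to 1 (valence 2) → 1 H
  atom 2: C, bond orders sum to 2 (valence 4) → 2 H
  atom 3: C, bond orders sum to 3 (valence 4) → 1 H
  atom 4: C, bond orders sum to 4 (valence 4) → 0 H
  atom 5: N, bond orders sum to 1 (valence 3) → 2 H
  atom 6: O, bond orders sum to 2 (valence 2) → 0 H
  atom 7: C, bond orders sum to 3 (valence 4) → 1 H
  atom 8: C, bond orders sum to 1 (valence 4) → 3 H
  atom 9: C, bond orders sum to 3 (valence 4) → 1 H
  atom 10: O, bond orders sum to 1 (valence 2) → 1 H
  atom 11: C, bond orders sum to 3 (valence 4) → 1 H
  atom 12: C, bond orders sum to 3 (valence 4) → 1 H
  atom 13: C, bond orders sum to 2 (valence 4) → 2 H
  atom 14: C, bond orders sum to 2 (valence 4) → 2 H
  atom 15: C, bond orders sum to 2 (valence 4) → 2 H
  atom 16: C, bond orders sum to 2 (valence 4) → 2 H
  atom 17: C, bond orders sum to 3 (valence 4) → 1 H
  atom 18: Cl (halogen, monovalent) → 0 H
  atom 19: C, bond orders sum to 1 (valence 4) → 3 H
Totals → C:14, H:26, Cl:1, N:1, O:3.
In Hill order: C14H26ClNO3.

C14H26ClNO3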